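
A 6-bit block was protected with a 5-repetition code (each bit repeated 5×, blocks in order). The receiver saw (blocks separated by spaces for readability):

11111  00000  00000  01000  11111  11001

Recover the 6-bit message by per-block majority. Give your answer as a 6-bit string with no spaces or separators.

Block 1 (11111): 5 ones → 1
Block 2 (00000): 0 ones → 0
Block 3 (00000): 0 ones → 0
Block 4 (01000): 1 one → 0
Block 5 (11111): 5 ones → 1
Block 6 (11001): 3 ones → 1

100011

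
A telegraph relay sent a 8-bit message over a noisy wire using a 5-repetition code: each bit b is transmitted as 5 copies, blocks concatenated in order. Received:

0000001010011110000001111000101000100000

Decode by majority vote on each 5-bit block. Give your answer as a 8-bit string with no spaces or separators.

Block 1 (00000): 0 ones → 0
Block 2 (01010): 2 ones → 0
Block 3 (01111): 4 ones → 1
Block 4 (00000): 0 ones → 0
Block 5 (01111): 4 ones → 1
Block 6 (00010): 1 one → 0
Block 7 (10001): 2 ones → 0
Block 8 (00000): 0 ones → 0

00101000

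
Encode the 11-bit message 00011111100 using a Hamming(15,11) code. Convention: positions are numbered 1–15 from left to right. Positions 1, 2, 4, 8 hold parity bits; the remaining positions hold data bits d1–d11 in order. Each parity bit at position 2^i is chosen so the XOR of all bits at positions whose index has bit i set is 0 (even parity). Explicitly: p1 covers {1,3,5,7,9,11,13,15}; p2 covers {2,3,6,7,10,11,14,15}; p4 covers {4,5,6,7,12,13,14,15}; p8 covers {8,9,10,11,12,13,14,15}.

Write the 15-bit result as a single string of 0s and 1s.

010100111111100

Place data at non-parity positions: p1 p2 0 p4 0 0 1 p8 1 1 1 1 1 0 0
p1 (pos 1,3,5,7,9,11,13,15): XOR of data positions = 0⊕0⊕1⊕1⊕1⊕1⊕0 = 0
p2 (pos 2,3,6,7,10,11,14,15): XOR of data positions = 0⊕0⊕1⊕1⊕1⊕0⊕0 = 1
p4 (pos 4,5,6,7,12,13,14,15): XOR of data positions = 0⊕0⊕1⊕1⊕1⊕0⊕0 = 1
p8 (pos 8,9,10,11,12,13,14,15): XOR of data positions = 1⊕1⊕1⊕1⊕1⊕0⊕0 = 1
Codeword: 010100111111100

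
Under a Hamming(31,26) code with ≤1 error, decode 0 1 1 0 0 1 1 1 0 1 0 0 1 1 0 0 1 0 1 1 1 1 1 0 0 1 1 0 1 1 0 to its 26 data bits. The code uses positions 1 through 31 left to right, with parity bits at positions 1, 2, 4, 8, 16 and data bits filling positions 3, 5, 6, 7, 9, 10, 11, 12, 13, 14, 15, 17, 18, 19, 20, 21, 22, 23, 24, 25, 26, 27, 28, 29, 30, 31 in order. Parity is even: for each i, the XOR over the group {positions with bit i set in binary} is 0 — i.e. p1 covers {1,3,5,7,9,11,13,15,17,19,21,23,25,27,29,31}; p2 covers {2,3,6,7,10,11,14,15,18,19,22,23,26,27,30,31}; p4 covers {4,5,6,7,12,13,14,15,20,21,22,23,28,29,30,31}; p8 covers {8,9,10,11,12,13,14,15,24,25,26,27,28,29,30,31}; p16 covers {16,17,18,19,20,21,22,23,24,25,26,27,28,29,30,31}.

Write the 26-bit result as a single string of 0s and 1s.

10110100110101111100110110

s1 (pos 1,3,5,7,9,11,13,15,17,19,21,23,25,27,29,31): 0⊕1⊕0⊕1⊕0⊕0⊕1⊕0⊕1⊕1⊕1⊕1⊕0⊕1⊕1⊕0 = 1
s2 (pos 2,3,6,7,10,11,14,15,18,19,22,23,26,27,30,31): 1⊕1⊕1⊕1⊕1⊕0⊕1⊕0⊕0⊕1⊕1⊕1⊕1⊕1⊕1⊕0 = 0
s4 (pos 4,5,6,7,12,13,14,15,20,21,22,23,28,29,30,31): 0⊕0⊕1⊕1⊕0⊕1⊕1⊕0⊕1⊕1⊕1⊕1⊕0⊕1⊕1⊕0 = 0
s8 (pos 8,9,10,11,12,13,14,15,24,25,26,27,28,29,30,31): 1⊕0⊕1⊕0⊕0⊕1⊕1⊕0⊕0⊕0⊕1⊕1⊕0⊕1⊕1⊕0 = 0
s16 (pos 16,17,18,19,20,21,22,23,24,25,26,27,28,29,30,31): 0⊕1⊕0⊕1⊕1⊕1⊕1⊕1⊕0⊕0⊕1⊕1⊕0⊕1⊕1⊕0 = 0
Syndrome s16…s1 = 00001 → error at position 1.
Flip position 1: 0110011101001100101111100110110 → 1110011101001100101111100110110
Read data bits from positions 3,5,6,7,9,10,11,12,13,14,15,17,18,19,20,21,22,23,24,25,26,27,28,29,30,31: 10110100110101111100110110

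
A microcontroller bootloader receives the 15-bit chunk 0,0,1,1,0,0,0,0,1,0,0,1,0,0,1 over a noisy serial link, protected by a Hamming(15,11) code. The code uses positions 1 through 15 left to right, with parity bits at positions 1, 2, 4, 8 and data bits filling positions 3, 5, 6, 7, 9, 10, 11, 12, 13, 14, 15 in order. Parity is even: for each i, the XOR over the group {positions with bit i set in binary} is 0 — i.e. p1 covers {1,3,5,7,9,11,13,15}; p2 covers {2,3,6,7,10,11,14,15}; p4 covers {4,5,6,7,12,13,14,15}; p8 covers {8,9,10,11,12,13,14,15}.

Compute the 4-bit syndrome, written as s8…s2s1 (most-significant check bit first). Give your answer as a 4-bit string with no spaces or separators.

s1 (pos 1,3,5,7,9,11,13,15): 0⊕1⊕0⊕0⊕1⊕0⊕0⊕1 = 1
s2 (pos 2,3,6,7,10,11,14,15): 0⊕1⊕0⊕0⊕0⊕0⊕0⊕1 = 0
s4 (pos 4,5,6,7,12,13,14,15): 1⊕0⊕0⊕0⊕1⊕0⊕0⊕1 = 1
s8 (pos 8,9,10,11,12,13,14,15): 0⊕1⊕0⊕0⊕1⊕0⊕0⊕1 = 1
Syndrome s8…s1 = 1101 → error at position 13.

1101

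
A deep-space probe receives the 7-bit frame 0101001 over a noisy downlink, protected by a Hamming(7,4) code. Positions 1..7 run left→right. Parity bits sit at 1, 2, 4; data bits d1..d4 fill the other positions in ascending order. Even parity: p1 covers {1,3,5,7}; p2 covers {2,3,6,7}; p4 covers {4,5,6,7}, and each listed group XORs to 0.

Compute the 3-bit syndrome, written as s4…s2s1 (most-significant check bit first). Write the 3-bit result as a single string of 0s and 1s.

001

s1 (pos 1,3,5,7): 0⊕0⊕0⊕1 = 1
s2 (pos 2,3,6,7): 1⊕0⊕0⊕1 = 0
s4 (pos 4,5,6,7): 1⊕0⊕0⊕1 = 0
Syndrome s4…s1 = 001 → error at position 1.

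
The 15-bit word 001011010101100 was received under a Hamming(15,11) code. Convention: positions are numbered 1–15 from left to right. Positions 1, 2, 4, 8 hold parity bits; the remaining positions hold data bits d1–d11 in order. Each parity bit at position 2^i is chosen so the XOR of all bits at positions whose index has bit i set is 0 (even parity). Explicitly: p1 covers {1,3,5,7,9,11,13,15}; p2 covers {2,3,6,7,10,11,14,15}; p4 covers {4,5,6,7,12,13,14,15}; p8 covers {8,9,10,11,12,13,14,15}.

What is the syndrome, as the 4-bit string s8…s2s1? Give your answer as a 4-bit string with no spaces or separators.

0011

s1 (pos 1,3,5,7,9,11,13,15): 0⊕1⊕1⊕0⊕0⊕0⊕1⊕0 = 1
s2 (pos 2,3,6,7,10,11,14,15): 0⊕1⊕1⊕0⊕1⊕0⊕0⊕0 = 1
s4 (pos 4,5,6,7,12,13,14,15): 0⊕1⊕1⊕0⊕1⊕1⊕0⊕0 = 0
s8 (pos 8,9,10,11,12,13,14,15): 1⊕0⊕1⊕0⊕1⊕1⊕0⊕0 = 0
Syndrome s8…s1 = 0011 → error at position 3.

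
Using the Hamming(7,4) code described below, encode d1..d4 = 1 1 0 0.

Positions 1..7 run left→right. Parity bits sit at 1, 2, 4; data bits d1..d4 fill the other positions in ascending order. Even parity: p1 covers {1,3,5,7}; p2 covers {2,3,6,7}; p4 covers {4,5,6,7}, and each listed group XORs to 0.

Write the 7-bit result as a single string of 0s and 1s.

0111100

Place data at non-parity positions: p1 p2 1 p4 1 0 0
p1 (pos 1,3,5,7): XOR of data positions = 1⊕1⊕0 = 0
p2 (pos 2,3,6,7): XOR of data positions = 1⊕0⊕0 = 1
p4 (pos 4,5,6,7): XOR of data positions = 1⊕0⊕0 = 1
Codeword: 0111100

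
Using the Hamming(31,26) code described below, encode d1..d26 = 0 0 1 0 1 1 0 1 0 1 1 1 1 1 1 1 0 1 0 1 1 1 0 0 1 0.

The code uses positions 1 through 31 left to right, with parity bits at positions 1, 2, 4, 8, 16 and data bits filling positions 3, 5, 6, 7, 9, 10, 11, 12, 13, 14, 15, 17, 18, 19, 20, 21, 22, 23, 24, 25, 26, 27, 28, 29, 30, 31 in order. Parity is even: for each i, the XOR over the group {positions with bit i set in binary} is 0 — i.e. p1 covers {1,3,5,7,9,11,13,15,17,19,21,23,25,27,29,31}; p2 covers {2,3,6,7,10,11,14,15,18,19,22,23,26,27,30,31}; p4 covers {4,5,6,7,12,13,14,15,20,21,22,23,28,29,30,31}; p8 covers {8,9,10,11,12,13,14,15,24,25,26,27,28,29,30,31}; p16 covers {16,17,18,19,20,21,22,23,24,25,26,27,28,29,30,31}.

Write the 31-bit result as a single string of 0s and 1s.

0000010111010110111110101110010

Place data at non-parity positions: p1 p2 0 p4 0 1 0 p8 1 1 0 1 0 1 1 p16 1 1 1 1 1 0 1 0 1 1 1 0 0 1 0
p1 (pos 1,3,5,7,9,11,13,15,17,19,21,23,25,27,29,31): XOR of data positions = 0⊕0⊕0⊕1⊕0⊕0⊕1⊕1⊕1⊕1⊕1⊕1⊕1⊕0⊕0 = 0
p2 (pos 2,3,6,7,10,11,14,15,18,19,22,23,26,27,30,31): XOR of data positions = 0⊕1⊕0⊕1⊕0⊕1⊕1⊕1⊕1⊕0⊕1⊕1⊕1⊕1⊕0 = 0
p4 (pos 4,5,6,7,12,13,14,15,20,21,22,23,28,29,30,31): XOR of data positions = 0⊕1⊕0⊕1⊕0⊕1⊕1⊕1⊕1⊕0⊕1⊕0⊕0⊕1⊕0 = 0
p8 (pos 8,9,10,11,12,13,14,15,24,25,26,27,28,29,30,31): XOR of data positions = 1⊕1⊕0⊕1⊕0⊕1⊕1⊕0⊕1⊕1⊕1⊕0⊕0⊕1⊕0 = 1
p16 (pos 16,17,18,19,20,21,22,23,24,25,26,27,28,29,30,31): XOR of data positions = 1⊕1⊕1⊕1⊕1⊕0⊕1⊕0⊕1⊕1⊕1⊕0⊕0⊕1⊕0 = 0
Codeword: 0000010111010110111110101110010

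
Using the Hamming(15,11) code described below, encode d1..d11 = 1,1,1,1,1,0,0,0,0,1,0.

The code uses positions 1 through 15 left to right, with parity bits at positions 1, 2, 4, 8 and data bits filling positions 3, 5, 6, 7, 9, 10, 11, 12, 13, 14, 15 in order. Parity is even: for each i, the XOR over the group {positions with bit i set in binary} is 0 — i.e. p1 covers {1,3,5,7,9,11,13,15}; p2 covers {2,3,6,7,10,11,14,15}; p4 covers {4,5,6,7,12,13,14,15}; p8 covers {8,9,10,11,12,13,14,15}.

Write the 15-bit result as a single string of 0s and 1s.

001011101000010

Place data at non-parity positions: p1 p2 1 p4 1 1 1 p8 1 0 0 0 0 1 0
p1 (pos 1,3,5,7,9,11,13,15): XOR of data positions = 1⊕1⊕1⊕1⊕0⊕0⊕0 = 0
p2 (pos 2,3,6,7,10,11,14,15): XOR of data positions = 1⊕1⊕1⊕0⊕0⊕1⊕0 = 0
p4 (pos 4,5,6,7,12,13,14,15): XOR of data positions = 1⊕1⊕1⊕0⊕0⊕1⊕0 = 0
p8 (pos 8,9,10,11,12,13,14,15): XOR of data positions = 1⊕0⊕0⊕0⊕0⊕1⊕0 = 0
Codeword: 001011101000010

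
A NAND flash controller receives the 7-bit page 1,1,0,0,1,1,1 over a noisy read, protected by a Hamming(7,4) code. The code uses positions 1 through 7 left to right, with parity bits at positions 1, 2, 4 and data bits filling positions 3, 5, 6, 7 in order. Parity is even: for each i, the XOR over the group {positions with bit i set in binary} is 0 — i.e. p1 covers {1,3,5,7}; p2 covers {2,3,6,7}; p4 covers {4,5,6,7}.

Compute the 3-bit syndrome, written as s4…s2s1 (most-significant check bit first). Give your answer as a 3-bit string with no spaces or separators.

111

s1 (pos 1,3,5,7): 1⊕0⊕1⊕1 = 1
s2 (pos 2,3,6,7): 1⊕0⊕1⊕1 = 1
s4 (pos 4,5,6,7): 0⊕1⊕1⊕1 = 1
Syndrome s4…s1 = 111 → error at position 7.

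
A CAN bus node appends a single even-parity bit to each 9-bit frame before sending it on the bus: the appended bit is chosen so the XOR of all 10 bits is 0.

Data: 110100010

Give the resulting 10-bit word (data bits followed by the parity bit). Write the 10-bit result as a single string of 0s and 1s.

1101000100

XOR of the 9 data bits: 1⊕1⊕0⊕1⊕0⊕0⊕0⊕1⊕0 = 0
Parity bit = 0 (so all 10 bits XOR to 0).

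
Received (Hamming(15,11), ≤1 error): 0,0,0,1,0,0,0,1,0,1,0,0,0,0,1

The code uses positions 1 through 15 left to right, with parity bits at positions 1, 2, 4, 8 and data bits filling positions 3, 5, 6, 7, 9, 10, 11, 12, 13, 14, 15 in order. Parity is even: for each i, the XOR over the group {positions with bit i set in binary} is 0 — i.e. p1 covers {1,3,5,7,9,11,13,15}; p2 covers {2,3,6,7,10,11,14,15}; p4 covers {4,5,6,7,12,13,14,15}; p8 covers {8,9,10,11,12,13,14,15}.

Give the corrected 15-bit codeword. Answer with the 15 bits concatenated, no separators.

s1 (pos 1,3,5,7,9,11,13,15): 0⊕0⊕0⊕0⊕0⊕0⊕0⊕1 = 1
s2 (pos 2,3,6,7,10,11,14,15): 0⊕0⊕0⊕0⊕1⊕0⊕0⊕1 = 0
s4 (pos 4,5,6,7,12,13,14,15): 1⊕0⊕0⊕0⊕0⊕0⊕0⊕1 = 0
s8 (pos 8,9,10,11,12,13,14,15): 1⊕0⊕1⊕0⊕0⊕0⊕0⊕1 = 1
Syndrome s8…s1 = 1001 → error at position 9.
Flip position 9: 000100010100001 → 000100011100001

000100011100001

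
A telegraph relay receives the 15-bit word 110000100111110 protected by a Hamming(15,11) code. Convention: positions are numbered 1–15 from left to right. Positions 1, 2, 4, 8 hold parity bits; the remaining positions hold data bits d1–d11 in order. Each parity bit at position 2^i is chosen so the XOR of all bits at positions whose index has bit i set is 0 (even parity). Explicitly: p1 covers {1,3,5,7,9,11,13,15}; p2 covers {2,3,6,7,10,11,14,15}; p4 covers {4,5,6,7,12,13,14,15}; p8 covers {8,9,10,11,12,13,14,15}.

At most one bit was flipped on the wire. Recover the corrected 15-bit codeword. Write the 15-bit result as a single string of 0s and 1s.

110000100011110

s1 (pos 1,3,5,7,9,11,13,15): 1⊕0⊕0⊕1⊕0⊕1⊕1⊕0 = 0
s2 (pos 2,3,6,7,10,11,14,15): 1⊕0⊕0⊕1⊕1⊕1⊕1⊕0 = 1
s4 (pos 4,5,6,7,12,13,14,15): 0⊕0⊕0⊕1⊕1⊕1⊕1⊕0 = 0
s8 (pos 8,9,10,11,12,13,14,15): 0⊕0⊕1⊕1⊕1⊕1⊕1⊕0 = 1
Syndrome s8…s1 = 1010 → error at position 10.
Flip position 10: 110000100111110 → 110000100011110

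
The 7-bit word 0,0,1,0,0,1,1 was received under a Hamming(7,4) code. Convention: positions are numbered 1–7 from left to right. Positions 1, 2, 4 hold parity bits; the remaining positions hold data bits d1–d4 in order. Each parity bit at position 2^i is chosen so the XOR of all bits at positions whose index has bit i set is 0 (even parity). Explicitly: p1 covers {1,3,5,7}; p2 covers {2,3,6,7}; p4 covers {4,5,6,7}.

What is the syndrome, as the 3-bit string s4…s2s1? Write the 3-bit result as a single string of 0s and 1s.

s1 (pos 1,3,5,7): 0⊕1⊕0⊕1 = 0
s2 (pos 2,3,6,7): 0⊕1⊕1⊕1 = 1
s4 (pos 4,5,6,7): 0⊕0⊕1⊕1 = 0
Syndrome s4…s1 = 010 → error at position 2.

010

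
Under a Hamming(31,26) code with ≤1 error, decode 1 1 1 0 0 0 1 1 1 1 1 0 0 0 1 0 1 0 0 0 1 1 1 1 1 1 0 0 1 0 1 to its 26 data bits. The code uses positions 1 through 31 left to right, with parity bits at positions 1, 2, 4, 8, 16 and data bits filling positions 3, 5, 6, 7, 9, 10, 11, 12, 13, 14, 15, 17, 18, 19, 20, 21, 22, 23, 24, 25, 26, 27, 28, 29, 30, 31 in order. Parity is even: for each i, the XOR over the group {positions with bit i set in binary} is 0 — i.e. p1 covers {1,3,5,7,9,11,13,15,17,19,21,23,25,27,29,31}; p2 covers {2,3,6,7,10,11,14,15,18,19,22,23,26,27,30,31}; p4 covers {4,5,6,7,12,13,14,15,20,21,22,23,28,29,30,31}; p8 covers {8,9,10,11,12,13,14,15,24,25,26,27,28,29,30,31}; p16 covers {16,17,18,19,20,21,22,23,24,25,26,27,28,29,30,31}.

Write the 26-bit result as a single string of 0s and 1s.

s1 (pos 1,3,5,7,9,11,13,15,17,19,21,23,25,27,29,31): 1⊕1⊕0⊕1⊕1⊕1⊕0⊕1⊕1⊕0⊕1⊕1⊕1⊕0⊕1⊕1 = 0
s2 (pos 2,3,6,7,10,11,14,15,18,19,22,23,26,27,30,31): 1⊕1⊕0⊕1⊕1⊕1⊕0⊕1⊕0⊕0⊕1⊕1⊕1⊕0⊕0⊕1 = 0
s4 (pos 4,5,6,7,12,13,14,15,20,21,22,23,28,29,30,31): 0⊕0⊕0⊕1⊕0⊕0⊕0⊕1⊕0⊕1⊕1⊕1⊕0⊕1⊕0⊕1 = 1
s8 (pos 8,9,10,11,12,13,14,15,24,25,26,27,28,29,30,31): 1⊕1⊕1⊕1⊕0⊕0⊕0⊕1⊕1⊕1⊕1⊕0⊕0⊕1⊕0⊕1 = 0
s16 (pos 16,17,18,19,20,21,22,23,24,25,26,27,28,29,30,31): 0⊕1⊕0⊕0⊕0⊕1⊕1⊕1⊕1⊕1⊕1⊕0⊕0⊕1⊕0⊕1 = 1
Syndrome s16…s1 = 10100 → error at position 20.
Flip position 20: 1110001111100010100011111100101 → 1110001111100010100111111100101
Read data bits from positions 3,5,6,7,9,10,11,12,13,14,15,17,18,19,20,21,22,23,24,25,26,27,28,29,30,31: 10011110001100111111100101

10011110001100111111100101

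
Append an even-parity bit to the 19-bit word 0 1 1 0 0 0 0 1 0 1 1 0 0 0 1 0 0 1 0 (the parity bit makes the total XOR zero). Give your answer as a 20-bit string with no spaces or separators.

XOR of the 19 data bits: 0⊕1⊕1⊕0⊕0⊕0⊕0⊕1⊕0⊕1⊕1⊕0⊕0⊕0⊕1⊕0⊕0⊕1⊕0 = 1
Parity bit = 1 (so all 20 bits XOR to 0).

01100001011000100101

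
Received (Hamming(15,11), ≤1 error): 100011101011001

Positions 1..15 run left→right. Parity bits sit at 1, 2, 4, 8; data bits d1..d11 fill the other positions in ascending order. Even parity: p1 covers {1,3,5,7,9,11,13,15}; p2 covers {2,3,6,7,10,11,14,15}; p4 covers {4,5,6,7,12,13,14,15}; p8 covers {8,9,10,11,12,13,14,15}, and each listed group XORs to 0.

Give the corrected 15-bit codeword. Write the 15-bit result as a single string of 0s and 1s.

100111101011001

s1 (pos 1,3,5,7,9,11,13,15): 1⊕0⊕1⊕1⊕1⊕1⊕0⊕1 = 0
s2 (pos 2,3,6,7,10,11,14,15): 0⊕0⊕1⊕1⊕0⊕1⊕0⊕1 = 0
s4 (pos 4,5,6,7,12,13,14,15): 0⊕1⊕1⊕1⊕1⊕0⊕0⊕1 = 1
s8 (pos 8,9,10,11,12,13,14,15): 0⊕1⊕0⊕1⊕1⊕0⊕0⊕1 = 0
Syndrome s8…s1 = 0100 → error at position 4.
Flip position 4: 100011101011001 → 100111101011001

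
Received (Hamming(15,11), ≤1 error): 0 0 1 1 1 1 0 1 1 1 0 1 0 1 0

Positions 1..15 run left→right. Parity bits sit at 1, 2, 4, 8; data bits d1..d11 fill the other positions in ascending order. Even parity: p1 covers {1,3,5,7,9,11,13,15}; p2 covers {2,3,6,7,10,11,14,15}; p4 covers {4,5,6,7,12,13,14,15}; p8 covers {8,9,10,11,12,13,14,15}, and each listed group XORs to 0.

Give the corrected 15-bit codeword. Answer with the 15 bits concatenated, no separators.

s1 (pos 1,3,5,7,9,11,13,15): 0⊕1⊕1⊕0⊕1⊕0⊕0⊕0 = 1
s2 (pos 2,3,6,7,10,11,14,15): 0⊕1⊕1⊕0⊕1⊕0⊕1⊕0 = 0
s4 (pos 4,5,6,7,12,13,14,15): 1⊕1⊕1⊕0⊕1⊕0⊕1⊕0 = 1
s8 (pos 8,9,10,11,12,13,14,15): 1⊕1⊕1⊕0⊕1⊕0⊕1⊕0 = 1
Syndrome s8…s1 = 1101 → error at position 13.
Flip position 13: 001111011101010 → 001111011101110

001111011101110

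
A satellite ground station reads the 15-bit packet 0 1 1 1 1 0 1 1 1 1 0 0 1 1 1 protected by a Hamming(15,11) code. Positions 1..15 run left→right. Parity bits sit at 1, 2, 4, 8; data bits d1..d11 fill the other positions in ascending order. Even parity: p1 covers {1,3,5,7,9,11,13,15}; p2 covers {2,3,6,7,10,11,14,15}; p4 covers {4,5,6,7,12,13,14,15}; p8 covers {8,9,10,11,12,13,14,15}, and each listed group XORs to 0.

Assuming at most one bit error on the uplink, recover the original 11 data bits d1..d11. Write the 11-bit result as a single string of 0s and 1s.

11011100111

s1 (pos 1,3,5,7,9,11,13,15): 0⊕1⊕1⊕1⊕1⊕0⊕1⊕1 = 0
s2 (pos 2,3,6,7,10,11,14,15): 1⊕1⊕0⊕1⊕1⊕0⊕1⊕1 = 0
s4 (pos 4,5,6,7,12,13,14,15): 1⊕1⊕0⊕1⊕0⊕1⊕1⊕1 = 0
s8 (pos 8,9,10,11,12,13,14,15): 1⊕1⊕1⊕0⊕0⊕1⊕1⊕1 = 0
Syndrome s8…s1 = 0000 → no error.
Read data bits from positions 3,5,6,7,9,10,11,12,13,14,15: 11011100111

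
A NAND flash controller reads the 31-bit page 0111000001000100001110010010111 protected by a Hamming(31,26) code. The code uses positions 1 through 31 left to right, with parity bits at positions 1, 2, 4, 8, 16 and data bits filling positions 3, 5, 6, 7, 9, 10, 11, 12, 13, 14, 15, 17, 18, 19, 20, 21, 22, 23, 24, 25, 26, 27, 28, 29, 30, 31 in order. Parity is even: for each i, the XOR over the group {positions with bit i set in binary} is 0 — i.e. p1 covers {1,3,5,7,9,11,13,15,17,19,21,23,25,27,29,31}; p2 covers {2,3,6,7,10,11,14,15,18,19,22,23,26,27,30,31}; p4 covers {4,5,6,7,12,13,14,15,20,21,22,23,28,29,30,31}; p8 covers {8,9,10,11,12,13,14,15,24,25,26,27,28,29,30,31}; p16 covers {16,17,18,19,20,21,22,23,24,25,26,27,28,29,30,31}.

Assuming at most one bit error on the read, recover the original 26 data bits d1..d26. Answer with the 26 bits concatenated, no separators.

10000101010001110010010111

s1 (pos 1,3,5,7,9,11,13,15,17,19,21,23,25,27,29,31): 0⊕1⊕0⊕0⊕0⊕0⊕0⊕0⊕0⊕1⊕1⊕0⊕0⊕1⊕1⊕1 = 0
s2 (pos 2,3,6,7,10,11,14,15,18,19,22,23,26,27,30,31): 1⊕1⊕0⊕0⊕1⊕0⊕1⊕0⊕0⊕1⊕0⊕0⊕0⊕1⊕1⊕1 = 0
s4 (pos 4,5,6,7,12,13,14,15,20,21,22,23,28,29,30,31): 1⊕0⊕0⊕0⊕0⊕0⊕1⊕0⊕1⊕1⊕0⊕0⊕0⊕1⊕1⊕1 = 1
s8 (pos 8,9,10,11,12,13,14,15,24,25,26,27,28,29,30,31): 0⊕0⊕1⊕0⊕0⊕0⊕1⊕0⊕1⊕0⊕0⊕1⊕0⊕1⊕1⊕1 = 1
s16 (pos 16,17,18,19,20,21,22,23,24,25,26,27,28,29,30,31): 0⊕0⊕0⊕1⊕1⊕1⊕0⊕0⊕1⊕0⊕0⊕1⊕0⊕1⊕1⊕1 = 0
Syndrome s16…s1 = 01100 → error at position 12.
Flip position 12: 0111000001000100001110010010111 → 0111000001010100001110010010111
Read data bits from positions 3,5,6,7,9,10,11,12,13,14,15,17,18,19,20,21,22,23,24,25,26,27,28,29,30,31: 10000101010001110010010111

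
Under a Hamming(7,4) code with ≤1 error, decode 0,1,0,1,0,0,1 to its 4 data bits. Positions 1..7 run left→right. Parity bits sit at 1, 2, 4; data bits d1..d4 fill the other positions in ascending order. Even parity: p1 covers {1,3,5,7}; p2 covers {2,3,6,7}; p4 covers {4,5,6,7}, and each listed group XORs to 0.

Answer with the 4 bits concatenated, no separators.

0001

s1 (pos 1,3,5,7): 0⊕0⊕0⊕1 = 1
s2 (pos 2,3,6,7): 1⊕0⊕0⊕1 = 0
s4 (pos 4,5,6,7): 1⊕0⊕0⊕1 = 0
Syndrome s4…s1 = 001 → error at position 1.
Flip position 1: 0101001 → 1101001
Read data bits from positions 3,5,6,7: 0001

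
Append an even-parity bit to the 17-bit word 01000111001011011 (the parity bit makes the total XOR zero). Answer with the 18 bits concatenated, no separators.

XOR of the 17 data bits: 0⊕1⊕0⊕0⊕0⊕1⊕1⊕1⊕0⊕0⊕1⊕0⊕1⊕1⊕0⊕1⊕1 = 1
Parity bit = 1 (so all 18 bits XOR to 0).

010001110010110111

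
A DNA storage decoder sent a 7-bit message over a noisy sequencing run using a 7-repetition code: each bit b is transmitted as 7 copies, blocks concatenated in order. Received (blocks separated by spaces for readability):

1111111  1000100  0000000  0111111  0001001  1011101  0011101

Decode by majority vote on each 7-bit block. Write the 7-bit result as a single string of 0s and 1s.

1001011

Block 1 (1111111): 7 ones → 1
Block 2 (1000100): 2 ones → 0
Block 3 (0000000): 0 ones → 0
Block 4 (0111111): 6 ones → 1
Block 5 (0001001): 2 ones → 0
Block 6 (1011101): 5 ones → 1
Block 7 (0011101): 4 ones → 1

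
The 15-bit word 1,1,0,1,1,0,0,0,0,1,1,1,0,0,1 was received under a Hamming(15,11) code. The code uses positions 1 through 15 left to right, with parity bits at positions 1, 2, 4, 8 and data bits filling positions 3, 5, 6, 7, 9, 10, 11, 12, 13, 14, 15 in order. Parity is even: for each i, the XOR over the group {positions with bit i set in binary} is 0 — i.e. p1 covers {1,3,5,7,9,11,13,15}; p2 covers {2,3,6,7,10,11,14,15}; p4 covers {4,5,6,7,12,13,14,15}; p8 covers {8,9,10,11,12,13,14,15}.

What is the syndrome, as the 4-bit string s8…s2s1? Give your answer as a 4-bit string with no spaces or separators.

s1 (pos 1,3,5,7,9,11,13,15): 1⊕0⊕1⊕0⊕0⊕1⊕0⊕1 = 0
s2 (pos 2,3,6,7,10,11,14,15): 1⊕0⊕0⊕0⊕1⊕1⊕0⊕1 = 0
s4 (pos 4,5,6,7,12,13,14,15): 1⊕1⊕0⊕0⊕1⊕0⊕0⊕1 = 0
s8 (pos 8,9,10,11,12,13,14,15): 0⊕0⊕1⊕1⊕1⊕0⊕0⊕1 = 0
Syndrome s8…s1 = 0000 → no error.

0000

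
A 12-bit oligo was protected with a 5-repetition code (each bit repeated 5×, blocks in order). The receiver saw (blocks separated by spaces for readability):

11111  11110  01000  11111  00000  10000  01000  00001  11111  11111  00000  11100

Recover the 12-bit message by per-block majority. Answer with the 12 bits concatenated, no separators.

Block 1 (11111): 5 ones → 1
Block 2 (11110): 4 ones → 1
Block 3 (01000): 1 one → 0
Block 4 (11111): 5 ones → 1
Block 5 (00000): 0 ones → 0
Block 6 (10000): 1 one → 0
Block 7 (01000): 1 one → 0
Block 8 (00001): 1 one → 0
Block 9 (11111): 5 ones → 1
Block 10 (11111): 5 ones → 1
Block 11 (00000): 0 ones → 0
Block 12 (11100): 3 ones → 1

110100001101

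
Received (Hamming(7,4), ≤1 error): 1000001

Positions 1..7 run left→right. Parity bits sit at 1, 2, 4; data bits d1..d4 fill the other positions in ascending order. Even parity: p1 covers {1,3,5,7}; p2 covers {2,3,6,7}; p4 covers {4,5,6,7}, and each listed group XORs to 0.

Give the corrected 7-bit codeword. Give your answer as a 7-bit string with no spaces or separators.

s1 (pos 1,3,5,7): 1⊕0⊕0⊕1 = 0
s2 (pos 2,3,6,7): 0⊕0⊕0⊕1 = 1
s4 (pos 4,5,6,7): 0⊕0⊕0⊕1 = 1
Syndrome s4…s1 = 110 → error at position 6.
Flip position 6: 1000001 → 1000011

1000011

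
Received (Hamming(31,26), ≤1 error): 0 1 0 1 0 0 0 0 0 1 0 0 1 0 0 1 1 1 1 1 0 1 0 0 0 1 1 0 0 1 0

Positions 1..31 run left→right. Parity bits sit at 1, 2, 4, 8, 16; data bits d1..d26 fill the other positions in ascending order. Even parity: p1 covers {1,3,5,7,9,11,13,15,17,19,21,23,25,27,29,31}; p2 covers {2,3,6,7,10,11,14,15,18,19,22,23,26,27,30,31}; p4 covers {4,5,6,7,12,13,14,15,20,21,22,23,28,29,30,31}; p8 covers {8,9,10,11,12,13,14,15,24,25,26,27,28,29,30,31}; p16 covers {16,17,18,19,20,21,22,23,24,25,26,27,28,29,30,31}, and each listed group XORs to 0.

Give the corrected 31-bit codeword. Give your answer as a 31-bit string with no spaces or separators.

s1 (pos 1,3,5,7,9,11,13,15,17,19,21,23,25,27,29,31): 0⊕0⊕0⊕0⊕0⊕0⊕1⊕0⊕1⊕1⊕0⊕0⊕0⊕1⊕0⊕0 = 0
s2 (pos 2,3,6,7,10,11,14,15,18,19,22,23,26,27,30,31): 1⊕0⊕0⊕0⊕1⊕0⊕0⊕0⊕1⊕1⊕1⊕0⊕1⊕1⊕1⊕0 = 0
s4 (pos 4,5,6,7,12,13,14,15,20,21,22,23,28,29,30,31): 1⊕0⊕0⊕0⊕0⊕1⊕0⊕0⊕1⊕0⊕1⊕0⊕0⊕0⊕1⊕0 = 1
s8 (pos 8,9,10,11,12,13,14,15,24,25,26,27,28,29,30,31): 0⊕0⊕1⊕0⊕0⊕1⊕0⊕0⊕0⊕0⊕1⊕1⊕0⊕0⊕1⊕0 = 1
s16 (pos 16,17,18,19,20,21,22,23,24,25,26,27,28,29,30,31): 1⊕1⊕1⊕1⊕1⊕0⊕1⊕0⊕0⊕0⊕1⊕1⊕0⊕0⊕1⊕0 = 1
Syndrome s16…s1 = 11100 → error at position 28.
Flip position 28: 0101000001001001111101000110010 → 0101000001001001111101000111010

0101000001001001111101000111010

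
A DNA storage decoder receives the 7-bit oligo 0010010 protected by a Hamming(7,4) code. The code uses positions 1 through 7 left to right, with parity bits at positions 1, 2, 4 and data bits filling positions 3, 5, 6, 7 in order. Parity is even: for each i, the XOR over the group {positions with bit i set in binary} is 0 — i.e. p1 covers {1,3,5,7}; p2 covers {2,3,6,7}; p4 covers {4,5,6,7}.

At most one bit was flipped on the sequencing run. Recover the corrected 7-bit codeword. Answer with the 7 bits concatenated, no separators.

s1 (pos 1,3,5,7): 0⊕1⊕0⊕0 = 1
s2 (pos 2,3,6,7): 0⊕1⊕1⊕0 = 0
s4 (pos 4,5,6,7): 0⊕0⊕1⊕0 = 1
Syndrome s4…s1 = 101 → error at position 5.
Flip position 5: 0010010 → 0010110

0010110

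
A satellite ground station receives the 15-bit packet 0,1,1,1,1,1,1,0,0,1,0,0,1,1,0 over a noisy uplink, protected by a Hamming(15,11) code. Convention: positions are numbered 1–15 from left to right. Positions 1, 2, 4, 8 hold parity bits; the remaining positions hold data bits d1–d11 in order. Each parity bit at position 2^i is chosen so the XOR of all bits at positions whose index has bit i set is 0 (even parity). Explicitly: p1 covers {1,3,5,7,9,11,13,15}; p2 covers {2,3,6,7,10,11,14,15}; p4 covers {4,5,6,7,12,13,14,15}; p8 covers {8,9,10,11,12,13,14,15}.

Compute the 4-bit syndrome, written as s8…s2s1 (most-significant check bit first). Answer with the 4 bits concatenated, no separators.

s1 (pos 1,3,5,7,9,11,13,15): 0⊕1⊕1⊕1⊕0⊕0⊕1⊕0 = 0
s2 (pos 2,3,6,7,10,11,14,15): 1⊕1⊕1⊕1⊕1⊕0⊕1⊕0 = 0
s4 (pos 4,5,6,7,12,13,14,15): 1⊕1⊕1⊕1⊕0⊕1⊕1⊕0 = 0
s8 (pos 8,9,10,11,12,13,14,15): 0⊕0⊕1⊕0⊕0⊕1⊕1⊕0 = 1
Syndrome s8…s1 = 1000 → error at position 8.

1000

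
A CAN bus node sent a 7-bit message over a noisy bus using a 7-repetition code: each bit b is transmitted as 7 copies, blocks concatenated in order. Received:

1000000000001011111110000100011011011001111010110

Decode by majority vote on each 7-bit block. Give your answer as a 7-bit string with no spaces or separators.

Block 1 (1000000): 1 one → 0
Block 2 (0000010): 1 one → 0
Block 3 (1111111): 7 ones → 1
Block 4 (0000100): 1 one → 0
Block 5 (0110110): 4 ones → 1
Block 6 (1100111): 5 ones → 1
Block 7 (1010110): 4 ones → 1

0010111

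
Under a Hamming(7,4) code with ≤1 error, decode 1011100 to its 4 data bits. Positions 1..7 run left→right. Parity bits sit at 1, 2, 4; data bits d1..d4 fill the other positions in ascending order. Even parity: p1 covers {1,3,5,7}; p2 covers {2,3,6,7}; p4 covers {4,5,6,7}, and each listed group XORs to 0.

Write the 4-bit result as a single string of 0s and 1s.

0100

s1 (pos 1,3,5,7): 1⊕1⊕1⊕0 = 1
s2 (pos 2,3,6,7): 0⊕1⊕0⊕0 = 1
s4 (pos 4,5,6,7): 1⊕1⊕0⊕0 = 0
Syndrome s4…s1 = 011 → error at position 3.
Flip position 3: 1011100 → 1001100
Read data bits from positions 3,5,6,7: 0100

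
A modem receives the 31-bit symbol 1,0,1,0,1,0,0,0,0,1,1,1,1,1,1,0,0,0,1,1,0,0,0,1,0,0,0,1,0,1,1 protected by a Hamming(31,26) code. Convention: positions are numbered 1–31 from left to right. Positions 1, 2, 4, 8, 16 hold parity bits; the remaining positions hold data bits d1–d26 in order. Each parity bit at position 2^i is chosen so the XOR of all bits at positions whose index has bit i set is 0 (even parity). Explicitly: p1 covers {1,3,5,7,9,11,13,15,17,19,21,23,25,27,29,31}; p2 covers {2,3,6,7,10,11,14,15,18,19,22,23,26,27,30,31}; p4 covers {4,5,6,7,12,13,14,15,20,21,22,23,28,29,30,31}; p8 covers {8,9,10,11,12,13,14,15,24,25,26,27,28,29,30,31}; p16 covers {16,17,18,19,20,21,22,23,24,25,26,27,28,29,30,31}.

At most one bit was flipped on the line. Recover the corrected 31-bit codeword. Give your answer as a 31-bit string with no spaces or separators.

1011100001111110001100010001011

s1 (pos 1,3,5,7,9,11,13,15,17,19,21,23,25,27,29,31): 1⊕1⊕1⊕0⊕0⊕1⊕1⊕1⊕0⊕1⊕0⊕0⊕0⊕0⊕0⊕1 = 0
s2 (pos 2,3,6,7,10,11,14,15,18,19,22,23,26,27,30,31): 0⊕1⊕0⊕0⊕1⊕1⊕1⊕1⊕0⊕1⊕0⊕0⊕0⊕0⊕1⊕1 = 0
s4 (pos 4,5,6,7,12,13,14,15,20,21,22,23,28,29,30,31): 0⊕1⊕0⊕0⊕1⊕1⊕1⊕1⊕1⊕0⊕0⊕0⊕1⊕0⊕1⊕1 = 1
s8 (pos 8,9,10,11,12,13,14,15,24,25,26,27,28,29,30,31): 0⊕0⊕1⊕1⊕1⊕1⊕1⊕1⊕1⊕0⊕0⊕0⊕1⊕0⊕1⊕1 = 0
s16 (pos 16,17,18,19,20,21,22,23,24,25,26,27,28,29,30,31): 0⊕0⊕0⊕1⊕1⊕0⊕0⊕0⊕1⊕0⊕0⊕0⊕1⊕0⊕1⊕1 = 0
Syndrome s16…s1 = 00100 → error at position 4.
Flip position 4: 1010100001111110001100010001011 → 1011100001111110001100010001011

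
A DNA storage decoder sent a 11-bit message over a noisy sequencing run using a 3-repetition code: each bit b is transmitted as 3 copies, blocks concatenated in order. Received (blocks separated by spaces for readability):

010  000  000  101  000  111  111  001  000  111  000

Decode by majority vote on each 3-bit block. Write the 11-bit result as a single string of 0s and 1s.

Block 1 (010): 1 one → 0
Block 2 (000): 0 ones → 0
Block 3 (000): 0 ones → 0
Block 4 (101): 2 ones → 1
Block 5 (000): 0 ones → 0
Block 6 (111): 3 ones → 1
Block 7 (111): 3 ones → 1
Block 8 (001): 1 one → 0
Block 9 (000): 0 ones → 0
Block 10 (111): 3 ones → 1
Block 11 (000): 0 ones → 0

00010110010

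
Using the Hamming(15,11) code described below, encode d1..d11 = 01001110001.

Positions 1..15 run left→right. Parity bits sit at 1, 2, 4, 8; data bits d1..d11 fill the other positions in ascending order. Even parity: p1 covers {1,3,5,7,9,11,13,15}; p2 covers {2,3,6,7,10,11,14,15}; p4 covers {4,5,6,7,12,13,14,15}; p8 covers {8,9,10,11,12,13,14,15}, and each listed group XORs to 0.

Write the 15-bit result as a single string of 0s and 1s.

010010001110001

Place data at non-parity positions: p1 p2 0 p4 1 0 0 p8 1 1 1 0 0 0 1
p1 (pos 1,3,5,7,9,11,13,15): XOR of data positions = 0⊕1⊕0⊕1⊕1⊕0⊕1 = 0
p2 (pos 2,3,6,7,10,11,14,15): XOR of data positions = 0⊕0⊕0⊕1⊕1⊕0⊕1 = 1
p4 (pos 4,5,6,7,12,13,14,15): XOR of data positions = 1⊕0⊕0⊕0⊕0⊕0⊕1 = 0
p8 (pos 8,9,10,11,12,13,14,15): XOR of data positions = 1⊕1⊕1⊕0⊕0⊕0⊕1 = 0
Codeword: 010010001110001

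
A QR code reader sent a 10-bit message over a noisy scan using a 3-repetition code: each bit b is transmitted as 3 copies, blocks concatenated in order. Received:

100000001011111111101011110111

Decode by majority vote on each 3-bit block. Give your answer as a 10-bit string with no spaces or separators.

Block 1 (100): 1 one → 0
Block 2 (000): 0 ones → 0
Block 3 (001): 1 one → 0
Block 4 (011): 2 ones → 1
Block 5 (111): 3 ones → 1
Block 6 (111): 3 ones → 1
Block 7 (101): 2 ones → 1
Block 8 (011): 2 ones → 1
Block 9 (110): 2 ones → 1
Block 10 (111): 3 ones → 1

0001111111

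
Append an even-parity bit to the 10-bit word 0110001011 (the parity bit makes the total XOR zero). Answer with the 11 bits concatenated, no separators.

XOR of the 10 data bits: 0⊕1⊕1⊕0⊕0⊕0⊕1⊕0⊕1⊕1 = 1
Parity bit = 1 (so all 11 bits XOR to 0).

01100010111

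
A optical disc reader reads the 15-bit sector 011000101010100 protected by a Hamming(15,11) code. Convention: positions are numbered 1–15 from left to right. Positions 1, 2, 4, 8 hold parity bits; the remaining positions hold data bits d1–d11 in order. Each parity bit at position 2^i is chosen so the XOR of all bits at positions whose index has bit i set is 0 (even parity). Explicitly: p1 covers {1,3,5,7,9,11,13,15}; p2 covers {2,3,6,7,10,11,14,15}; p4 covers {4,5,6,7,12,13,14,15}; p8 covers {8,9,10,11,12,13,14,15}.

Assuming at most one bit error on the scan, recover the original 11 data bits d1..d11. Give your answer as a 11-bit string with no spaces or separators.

s1 (pos 1,3,5,7,9,11,13,15): 0⊕1⊕0⊕1⊕1⊕1⊕1⊕0 = 1
s2 (pos 2,3,6,7,10,11,14,15): 1⊕1⊕0⊕1⊕0⊕1⊕0⊕0 = 0
s4 (pos 4,5,6,7,12,13,14,15): 0⊕0⊕0⊕1⊕0⊕1⊕0⊕0 = 0
s8 (pos 8,9,10,11,12,13,14,15): 0⊕1⊕0⊕1⊕0⊕1⊕0⊕0 = 1
Syndrome s8…s1 = 1001 → error at position 9.
Flip position 9: 011000101010100 → 011000100010100
Read data bits from positions 3,5,6,7,9,10,11,12,13,14,15: 10010010100

10010010100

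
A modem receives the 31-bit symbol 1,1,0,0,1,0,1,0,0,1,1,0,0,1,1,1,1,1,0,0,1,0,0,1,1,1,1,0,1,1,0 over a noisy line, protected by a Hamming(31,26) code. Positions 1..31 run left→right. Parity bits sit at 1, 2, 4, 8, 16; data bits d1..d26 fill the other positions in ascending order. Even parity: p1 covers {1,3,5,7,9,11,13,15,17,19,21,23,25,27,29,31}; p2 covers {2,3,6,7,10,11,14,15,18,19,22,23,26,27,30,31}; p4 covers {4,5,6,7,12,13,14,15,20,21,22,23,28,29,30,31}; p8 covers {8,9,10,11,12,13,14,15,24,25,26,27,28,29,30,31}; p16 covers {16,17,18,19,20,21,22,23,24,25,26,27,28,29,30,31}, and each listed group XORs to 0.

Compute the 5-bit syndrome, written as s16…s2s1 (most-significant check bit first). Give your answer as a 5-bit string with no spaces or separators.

00100

s1 (pos 1,3,5,7,9,11,13,15,17,19,21,23,25,27,29,31): 1⊕0⊕1⊕1⊕0⊕1⊕0⊕1⊕1⊕0⊕1⊕0⊕1⊕1⊕1⊕0 = 0
s2 (pos 2,3,6,7,10,11,14,15,18,19,22,23,26,27,30,31): 1⊕0⊕0⊕1⊕1⊕1⊕1⊕1⊕1⊕0⊕0⊕0⊕1⊕1⊕1⊕0 = 0
s4 (pos 4,5,6,7,12,13,14,15,20,21,22,23,28,29,30,31): 0⊕1⊕0⊕1⊕0⊕0⊕1⊕1⊕0⊕1⊕0⊕0⊕0⊕1⊕1⊕0 = 1
s8 (pos 8,9,10,11,12,13,14,15,24,25,26,27,28,29,30,31): 0⊕0⊕1⊕1⊕0⊕0⊕1⊕1⊕1⊕1⊕1⊕1⊕0⊕1⊕1⊕0 = 0
s16 (pos 16,17,18,19,20,21,22,23,24,25,26,27,28,29,30,31): 1⊕1⊕1⊕0⊕0⊕1⊕0⊕0⊕1⊕1⊕1⊕1⊕0⊕1⊕1⊕0 = 0
Syndrome s16…s1 = 00100 → error at position 4.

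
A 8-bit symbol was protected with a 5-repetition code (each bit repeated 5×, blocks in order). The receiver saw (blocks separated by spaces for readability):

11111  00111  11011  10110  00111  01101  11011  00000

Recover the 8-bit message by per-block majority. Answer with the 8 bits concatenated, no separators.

11111110

Block 1 (11111): 5 ones → 1
Block 2 (00111): 3 ones → 1
Block 3 (11011): 4 ones → 1
Block 4 (10110): 3 ones → 1
Block 5 (00111): 3 ones → 1
Block 6 (01101): 3 ones → 1
Block 7 (11011): 4 ones → 1
Block 8 (00000): 0 ones → 0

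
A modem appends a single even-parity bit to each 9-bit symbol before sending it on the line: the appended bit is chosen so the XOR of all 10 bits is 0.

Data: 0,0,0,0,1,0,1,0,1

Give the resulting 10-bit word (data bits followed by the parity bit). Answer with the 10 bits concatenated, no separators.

0000101011

XOR of the 9 data bits: 0⊕0⊕0⊕0⊕1⊕0⊕1⊕0⊕1 = 1
Parity bit = 1 (so all 10 bits XOR to 0).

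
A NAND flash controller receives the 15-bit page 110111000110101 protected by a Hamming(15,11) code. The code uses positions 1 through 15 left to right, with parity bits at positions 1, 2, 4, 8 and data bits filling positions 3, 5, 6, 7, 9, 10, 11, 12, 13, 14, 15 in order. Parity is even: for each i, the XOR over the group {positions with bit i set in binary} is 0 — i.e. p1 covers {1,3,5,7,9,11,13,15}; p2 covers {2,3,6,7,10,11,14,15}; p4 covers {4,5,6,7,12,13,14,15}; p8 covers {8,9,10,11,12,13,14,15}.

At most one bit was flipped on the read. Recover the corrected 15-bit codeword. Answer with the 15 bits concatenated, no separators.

s1 (pos 1,3,5,7,9,11,13,15): 1⊕0⊕1⊕0⊕0⊕1⊕1⊕1 = 1
s2 (pos 2,3,6,7,10,11,14,15): 1⊕0⊕1⊕0⊕1⊕1⊕0⊕1 = 1
s4 (pos 4,5,6,7,12,13,14,15): 1⊕1⊕1⊕0⊕0⊕1⊕0⊕1 = 1
s8 (pos 8,9,10,11,12,13,14,15): 0⊕0⊕1⊕1⊕0⊕1⊕0⊕1 = 0
Syndrome s8…s1 = 0111 → error at position 7.
Flip position 7: 110111000110101 → 110111100110101

110111100110101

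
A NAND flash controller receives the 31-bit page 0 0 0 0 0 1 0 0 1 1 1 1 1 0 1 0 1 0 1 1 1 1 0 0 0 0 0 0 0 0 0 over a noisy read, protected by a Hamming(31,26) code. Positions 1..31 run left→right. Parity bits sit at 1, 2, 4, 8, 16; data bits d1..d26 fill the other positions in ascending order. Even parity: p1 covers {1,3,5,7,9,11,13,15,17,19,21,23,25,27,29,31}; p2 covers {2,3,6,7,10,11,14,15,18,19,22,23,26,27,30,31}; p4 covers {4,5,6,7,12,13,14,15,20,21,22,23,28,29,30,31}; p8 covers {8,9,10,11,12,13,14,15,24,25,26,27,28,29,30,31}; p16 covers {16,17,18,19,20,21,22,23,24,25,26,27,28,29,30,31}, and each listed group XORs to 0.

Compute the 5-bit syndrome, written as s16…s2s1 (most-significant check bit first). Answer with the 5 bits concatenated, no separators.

s1 (pos 1,3,5,7,9,11,13,15,17,19,21,23,25,27,29,31): 0⊕0⊕0⊕0⊕1⊕1⊕1⊕1⊕1⊕1⊕1⊕0⊕0⊕0⊕0⊕0 = 1
s2 (pos 2,3,6,7,10,11,14,15,18,19,22,23,26,27,30,31): 0⊕0⊕1⊕0⊕1⊕1⊕0⊕1⊕0⊕1⊕1⊕0⊕0⊕0⊕0⊕0 = 0
s4 (pos 4,5,6,7,12,13,14,15,20,21,22,23,28,29,30,31): 0⊕0⊕1⊕0⊕1⊕1⊕0⊕1⊕1⊕1⊕1⊕0⊕0⊕0⊕0⊕0 = 1
s8 (pos 8,9,10,11,12,13,14,15,24,25,26,27,28,29,30,31): 0⊕1⊕1⊕1⊕1⊕1⊕0⊕1⊕0⊕0⊕0⊕0⊕0⊕0⊕0⊕0 = 0
s16 (pos 16,17,18,19,20,21,22,23,24,25,26,27,28,29,30,31): 0⊕1⊕0⊕1⊕1⊕1⊕1⊕0⊕0⊕0⊕0⊕0⊕0⊕0⊕0⊕0 = 1
Syndrome s16…s1 = 10101 → error at position 21.

10101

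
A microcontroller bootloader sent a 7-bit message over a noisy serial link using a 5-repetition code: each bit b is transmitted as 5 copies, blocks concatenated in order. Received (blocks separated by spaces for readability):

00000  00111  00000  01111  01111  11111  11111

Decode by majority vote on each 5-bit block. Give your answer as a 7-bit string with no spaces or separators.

0101111

Block 1 (00000): 0 ones → 0
Block 2 (00111): 3 ones → 1
Block 3 (00000): 0 ones → 0
Block 4 (01111): 4 ones → 1
Block 5 (01111): 4 ones → 1
Block 6 (11111): 5 ones → 1
Block 7 (11111): 5 ones → 1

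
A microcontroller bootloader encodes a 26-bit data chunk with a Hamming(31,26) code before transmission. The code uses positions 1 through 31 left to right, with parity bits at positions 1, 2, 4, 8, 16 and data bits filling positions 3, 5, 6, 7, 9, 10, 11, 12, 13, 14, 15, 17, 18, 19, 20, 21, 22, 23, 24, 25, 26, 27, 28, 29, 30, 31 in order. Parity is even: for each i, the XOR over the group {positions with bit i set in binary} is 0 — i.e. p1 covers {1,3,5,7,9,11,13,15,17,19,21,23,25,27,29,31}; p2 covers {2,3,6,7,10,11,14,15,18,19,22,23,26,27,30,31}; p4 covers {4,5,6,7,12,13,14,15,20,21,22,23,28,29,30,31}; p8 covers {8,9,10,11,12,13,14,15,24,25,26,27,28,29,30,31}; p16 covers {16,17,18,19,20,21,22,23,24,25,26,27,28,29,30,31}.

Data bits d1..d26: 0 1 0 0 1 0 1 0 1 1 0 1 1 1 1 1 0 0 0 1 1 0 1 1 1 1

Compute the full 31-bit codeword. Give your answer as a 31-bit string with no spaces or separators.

0101100010101101111110001101111

Place data at non-parity positions: p1 p2 0 p4 1 0 0 p8 1 0 1 0 1 1 0 p16 1 1 1 1 1 0 0 0 1 1 0 1 1 1 1
p1 (pos 1,3,5,7,9,11,13,15,17,19,21,23,25,27,29,31): XOR of data positions = 0⊕1⊕0⊕1⊕1⊕1⊕0⊕1⊕1⊕1⊕0⊕1⊕0⊕1⊕1 = 0
p2 (pos 2,3,6,7,10,11,14,15,18,19,22,23,26,27,30,31): XOR of data positions = 0⊕0⊕0⊕0⊕1⊕1⊕0⊕1⊕1⊕0⊕0⊕1⊕0⊕1⊕1 = 1
p4 (pos 4,5,6,7,12,13,14,15,20,21,22,23,28,29,30,31): XOR of data positions = 1⊕0⊕0⊕0⊕1⊕1⊕0⊕1⊕1⊕0⊕0⊕1⊕1⊕1⊕1 = 1
p8 (pos 8,9,10,11,12,13,14,15,24,25,26,27,28,29,30,31): XOR of data positions = 1⊕0⊕1⊕0⊕1⊕1⊕0⊕0⊕1⊕1⊕0⊕1⊕1⊕1⊕1 = 0
p16 (pos 16,17,18,19,20,21,22,23,24,25,26,27,28,29,30,31): XOR of data positions = 1⊕1⊕1⊕1⊕1⊕0⊕0⊕0⊕1⊕1⊕0⊕1⊕1⊕1⊕1 = 1
Codeword: 0101100010101101111110001101111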